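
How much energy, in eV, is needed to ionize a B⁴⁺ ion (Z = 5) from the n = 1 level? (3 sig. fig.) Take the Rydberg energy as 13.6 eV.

340 eV

E_n = −13.6 Z²/n² = −340.0/n² eV for Z = 5.
E_1 = −340.0/1 = −340 eV, so ionization (to E = 0) requires 340 eV.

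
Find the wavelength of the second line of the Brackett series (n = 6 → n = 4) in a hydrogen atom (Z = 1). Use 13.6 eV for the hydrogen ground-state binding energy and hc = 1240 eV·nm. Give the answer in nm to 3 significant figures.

The Brackett series terminates on n_f = 4; the second line has n_i = 4+2 = 6.
ΔE = 13.60 × (1/4² − 1/6²) = 0.4722 eV.
λ = 1240 / 0.4722 = 2630 nm.

2630 nm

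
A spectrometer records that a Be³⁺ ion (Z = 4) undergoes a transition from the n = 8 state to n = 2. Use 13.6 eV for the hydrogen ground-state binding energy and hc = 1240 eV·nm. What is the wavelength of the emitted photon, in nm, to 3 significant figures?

24.3 nm

For Z = 4 the level energies scale as Z², so the effective Rydberg energy is 13.6 × 16 = 217.6 eV.
ΔE = 217.6 × (1/2² − 1/8²) = 217.6 × 0.2344 = 51.00 eV.
λ = hc/ΔE = 1240 / 51.00 = 24.3 nm.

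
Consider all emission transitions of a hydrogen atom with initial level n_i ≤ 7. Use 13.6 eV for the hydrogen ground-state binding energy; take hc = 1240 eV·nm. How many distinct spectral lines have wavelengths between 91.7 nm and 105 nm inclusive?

5

Enumerate all n_i → n_f pairs with 1 ≤ n_f < n_i ≤ 7 and compute λ = 1240 / [13.6·1·(1/n_f² − 1/n_i²)].
Lines falling in [91.7, 105] nm: 7→1 (93.08 nm), 6→1 (93.78 nm), 5→1 (94.98 nm), 4→1 (97.25 nm), 3→1 (102.6 nm).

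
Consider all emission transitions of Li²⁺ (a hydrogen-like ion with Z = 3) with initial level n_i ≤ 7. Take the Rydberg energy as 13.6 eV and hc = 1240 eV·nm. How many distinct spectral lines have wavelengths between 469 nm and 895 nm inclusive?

2

Enumerate all n_i → n_f pairs with 1 ≤ n_f < n_i ≤ 7 and compute λ = 1240 / [13.6·9·(1/n_f² − 1/n_i²)].
Lines falling in [469, 895] nm: 7→5 (517.1 nm), 6→5 (828.9 nm).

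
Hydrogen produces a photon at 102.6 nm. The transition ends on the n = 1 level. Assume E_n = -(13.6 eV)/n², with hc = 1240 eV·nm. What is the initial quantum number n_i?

The photon energy is ΔE = hc/λ = 1240 / 102.6 = 12.09 eV.
With Z = 1, ΔE = 13.60 × (1/n_f² − 1/n_i²), so 1/n_f² − 1/n_i² = 0.8887.
With n_f = 1: 1/n_i² = 1/1 − 0.8887 = 0.1113, so n_i ≈ 3.00.

n_i = 3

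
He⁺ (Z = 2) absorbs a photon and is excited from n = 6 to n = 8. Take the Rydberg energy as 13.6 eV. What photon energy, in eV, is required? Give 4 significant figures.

0.6611 eV

The Bohr energies scale as Z², so for Z = 2: E_n = −54.40/n² eV.
E_8 = −54.40/64 = −0.8500 eV and E_6 = −54.40/36 = −1.511 eV.
The photon energy is |E_8 − E_6| = 0.6611 eV.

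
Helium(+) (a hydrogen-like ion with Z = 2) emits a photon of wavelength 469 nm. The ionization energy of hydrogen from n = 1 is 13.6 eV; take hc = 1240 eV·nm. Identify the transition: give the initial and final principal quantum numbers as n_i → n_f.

The photon energy is ΔE = hc/λ = 1240 / 469 = 2.644 eV.
With Z = 2, ΔE = 54.40 × (1/n_f² − 1/n_i²), so 1/n_f² − 1/n_i² = 0.04860.
Trying n_f = 3 gives 1/n_i² = 0.06251, i.e. n_i ≈ 4; this pair matches.

n_i = 4, n_f = 3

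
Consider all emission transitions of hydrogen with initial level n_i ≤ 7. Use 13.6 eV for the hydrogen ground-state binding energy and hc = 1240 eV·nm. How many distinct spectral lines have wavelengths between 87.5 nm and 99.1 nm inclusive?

Enumerate all n_i → n_f pairs with 1 ≤ n_f < n_i ≤ 7 and compute λ = 1240 / [13.6·1·(1/n_f² − 1/n_i²)].
Lines falling in [87.5, 99.1] nm: 7→1 (93.08 nm), 6→1 (93.78 nm), 5→1 (94.98 nm), 4→1 (97.25 nm).

4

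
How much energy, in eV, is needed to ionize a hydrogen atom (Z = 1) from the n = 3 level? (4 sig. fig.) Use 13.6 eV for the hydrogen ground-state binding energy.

1.511 eV

E_3 = −13.60/9 = −1.511 eV, so ionization (to E = 0) requires 1.511 eV.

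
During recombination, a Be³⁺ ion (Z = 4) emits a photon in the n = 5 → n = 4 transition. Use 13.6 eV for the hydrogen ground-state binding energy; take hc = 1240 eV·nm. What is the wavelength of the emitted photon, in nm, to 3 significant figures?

For Z = 4 the level energies scale as Z², so the effective Rydberg energy is 13.6 × 16 = 217.6 eV.
ΔE = 217.6 × (1/4² − 1/5²) = 217.6 × 0.02250 = 4.896 eV.
λ = hc/ΔE = 1240 / 4.896 = 253 nm.

253 nm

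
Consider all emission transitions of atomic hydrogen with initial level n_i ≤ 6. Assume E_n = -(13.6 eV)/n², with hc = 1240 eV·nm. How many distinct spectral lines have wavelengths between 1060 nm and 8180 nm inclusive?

6

Enumerate all n_i → n_f pairs with 1 ≤ n_f < n_i ≤ 6 and compute λ = 1240 / [13.6·1·(1/n_f² − 1/n_i²)].
Lines falling in [1060, 8180] nm: 6→3 (1094 nm), 5→3 (1282 nm), 4→3 (1876 nm), 6→4 (2626 nm), 5→4 (4052 nm), 6→5 (7460 nm).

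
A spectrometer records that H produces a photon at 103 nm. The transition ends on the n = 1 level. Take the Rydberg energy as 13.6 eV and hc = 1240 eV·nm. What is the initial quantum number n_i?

n_i = 3

The photon energy is ΔE = hc/λ = 1240 / 103 = 12.04 eV.
With Z = 1, ΔE = 13.60 × (1/n_f² − 1/n_i²), so 1/n_f² − 1/n_i² = 0.8852.
With n_f = 1: 1/n_i² = 1/1 − 0.8852 = 0.1148, so n_i ≈ 2.95.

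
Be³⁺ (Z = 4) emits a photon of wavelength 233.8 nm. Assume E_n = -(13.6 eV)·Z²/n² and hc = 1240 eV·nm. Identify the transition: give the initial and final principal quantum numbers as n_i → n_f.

The photon energy is ΔE = hc/λ = 1240 / 233.8 = 5.304 eV.
With Z = 4, ΔE = 217.6 × (1/n_f² − 1/n_i²), so 1/n_f² − 1/n_i² = 0.02437.
Trying n_f = 5 gives 1/n_i² = 0.01563, i.e. n_i ≈ 8; this pair matches.

n_i = 8, n_f = 5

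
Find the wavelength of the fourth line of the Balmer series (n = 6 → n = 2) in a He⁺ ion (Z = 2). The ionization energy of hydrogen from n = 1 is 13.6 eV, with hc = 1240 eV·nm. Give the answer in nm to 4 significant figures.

The Balmer series terminates on n_f = 2; the fourth line has n_i = 2+4 = 6.
ΔE = 54.40 × (1/2² − 1/6²) = 12.09 eV.
λ = 1240 / 12.09 = 102.6 nm.

102.6 nm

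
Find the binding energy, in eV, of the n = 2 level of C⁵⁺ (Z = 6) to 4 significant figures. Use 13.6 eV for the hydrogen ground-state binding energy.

122.4 eV

E_n = −13.6 Z²/n² = −489.6/n² eV for Z = 6.
E_2 = −489.6/4 = −122.4 eV, so ionization (to E = 0) requires 122.4 eV.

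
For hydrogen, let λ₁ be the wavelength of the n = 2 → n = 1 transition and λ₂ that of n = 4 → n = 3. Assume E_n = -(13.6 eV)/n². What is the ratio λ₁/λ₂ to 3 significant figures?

λ ∝ 1/ΔE ∝ 1/(1/n_f² − 1/n_i²), and the Z² and hc factors cancel in the ratio.
λ₁/λ₂ = (1/3² − 1/4²)/(1/1² − 1/2²) = 0.04861/0.7500 = 0.0648.

0.0648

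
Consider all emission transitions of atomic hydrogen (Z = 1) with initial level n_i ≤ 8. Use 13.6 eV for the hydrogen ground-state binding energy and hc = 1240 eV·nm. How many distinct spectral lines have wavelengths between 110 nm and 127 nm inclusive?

Enumerate all n_i → n_f pairs with 1 ≤ n_f < n_i ≤ 8 and compute λ = 1240 / [13.6·1·(1/n_f² − 1/n_i²)].
Lines falling in [110, 127] nm: 2→1 (121.6 nm).

1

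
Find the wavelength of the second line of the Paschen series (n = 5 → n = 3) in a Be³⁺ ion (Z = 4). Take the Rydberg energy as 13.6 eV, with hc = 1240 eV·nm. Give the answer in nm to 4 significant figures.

The Paschen series terminates on n_f = 3; the second line has n_i = 3+2 = 5.
ΔE = 217.6 × (1/3² − 1/5²) = 15.47 eV.
λ = 1240 / 15.47 = 80.14 nm.

80.14 nm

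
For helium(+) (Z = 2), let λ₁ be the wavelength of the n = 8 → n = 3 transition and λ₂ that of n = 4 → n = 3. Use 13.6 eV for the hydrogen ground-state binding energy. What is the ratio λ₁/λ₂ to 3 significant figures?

λ ∝ 1/ΔE ∝ 1/(1/n_f² − 1/n_i²), and the Z² and hc factors cancel in the ratio.
λ₁/λ₂ = (1/3² − 1/4²)/(1/3² − 1/8²) = 0.04861/0.09549 = 0.509.

0.509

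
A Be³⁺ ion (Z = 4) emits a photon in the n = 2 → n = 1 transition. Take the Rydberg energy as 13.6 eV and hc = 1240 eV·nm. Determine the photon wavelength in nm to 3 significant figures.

For Z = 4 the level energies scale as Z², so the effective Rydberg energy is 13.6 × 16 = 217.6 eV.
ΔE = 217.6 × (1/1² − 1/2²) = 217.6 × 0.7500 = 163.2 eV.
λ = hc/ΔE = 1240 / 163.2 = 7.60 nm.

7.60 nm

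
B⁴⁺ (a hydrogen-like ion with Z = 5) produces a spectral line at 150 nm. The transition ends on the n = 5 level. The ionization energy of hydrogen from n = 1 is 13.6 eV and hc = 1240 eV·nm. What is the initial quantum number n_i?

n_i = 8

The photon energy is ΔE = hc/λ = 1240 / 150 = 8.267 eV.
With Z = 5, ΔE = 340.0 × (1/n_f² − 1/n_i²), so 1/n_f² − 1/n_i² = 0.02431.
With n_f = 5: 1/n_i² = 1/25 − 0.02431 = 0.01569, so n_i ≈ 7.98.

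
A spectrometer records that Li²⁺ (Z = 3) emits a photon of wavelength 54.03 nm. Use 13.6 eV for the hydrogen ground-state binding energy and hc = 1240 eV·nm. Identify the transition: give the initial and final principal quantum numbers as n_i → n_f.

n_i = 4, n_f = 2

The photon energy is ΔE = hc/λ = 1240 / 54.03 = 22.95 eV.
With Z = 3, ΔE = 122.4 × (1/n_f² − 1/n_i²), so 1/n_f² − 1/n_i² = 0.1875.
Trying n_f = 2 gives 1/n_i² = 0.06250, i.e. n_i ≈ 4; this pair matches.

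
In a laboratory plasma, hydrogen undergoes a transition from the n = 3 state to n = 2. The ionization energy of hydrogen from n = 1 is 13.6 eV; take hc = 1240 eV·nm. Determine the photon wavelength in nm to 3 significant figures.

656 nm

ΔE = 13.60 × (1/2² − 1/3²) = 13.60 × 0.1389 = 1.889 eV.
λ = hc/ΔE = 1240 / 1.889 = 656 nm.
This line belongs to the Balmer series.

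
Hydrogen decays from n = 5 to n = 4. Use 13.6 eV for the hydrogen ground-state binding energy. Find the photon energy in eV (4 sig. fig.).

E_5 = −13.60/25 = −0.5440 eV and E_4 = −13.60/16 = −0.8500 eV.
The photon energy is |E_5 − E_4| = 0.3060 eV.

0.3060 eV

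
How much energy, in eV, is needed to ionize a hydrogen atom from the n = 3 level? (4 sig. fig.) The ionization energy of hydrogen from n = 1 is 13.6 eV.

E_3 = −13.60/9 = −1.511 eV, so ionization (to E = 0) requires 1.511 eV.

1.511 eV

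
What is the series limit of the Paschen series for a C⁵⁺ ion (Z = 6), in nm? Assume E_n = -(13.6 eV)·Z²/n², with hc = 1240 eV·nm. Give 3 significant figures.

22.8 nm

The Paschen series has lower level n_f = 3; the series limit corresponds to n_i → ∞.
ΔE_max = 13.6 × 36 / 3² = 54.40 eV.
λ_min = 1240 / 54.40 = 22.8 nm.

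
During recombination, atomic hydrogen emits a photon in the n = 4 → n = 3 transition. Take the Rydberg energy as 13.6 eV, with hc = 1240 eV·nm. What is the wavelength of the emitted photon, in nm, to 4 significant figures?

ΔE = 13.60 × (1/3² − 1/4²) = 13.60 × 0.04861 = 0.6611 eV.
λ = hc/ΔE = 1240 / 0.6611 = 1876 nm.

1876 nm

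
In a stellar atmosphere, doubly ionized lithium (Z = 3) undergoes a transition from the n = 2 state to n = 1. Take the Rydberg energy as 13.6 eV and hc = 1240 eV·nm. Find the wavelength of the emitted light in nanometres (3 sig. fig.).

For Z = 3 the level energies scale as Z², so the effective Rydberg energy is 13.6 × 9 = 122.4 eV.
ΔE = 122.4 × (1/1² − 1/2²) = 122.4 × 0.7500 = 91.80 eV.
λ = hc/ΔE = 1240 / 91.80 = 13.5 nm.

13.5 nm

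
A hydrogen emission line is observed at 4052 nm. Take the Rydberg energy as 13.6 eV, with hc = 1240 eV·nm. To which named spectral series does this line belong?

Brackett

ΔE = 1240/4052 = 0.3060 eV.
This matches 13.6 × (1/4² − 1/5²), so n_f = 4: the Brackett series.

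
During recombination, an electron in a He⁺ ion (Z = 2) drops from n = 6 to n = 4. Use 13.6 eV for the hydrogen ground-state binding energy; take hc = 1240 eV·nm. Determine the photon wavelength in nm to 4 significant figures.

656.5 nm

For Z = 2 the level energies scale as Z², so the effective Rydberg energy is 13.6 × 4 = 54.40 eV.
ΔE = 54.40 × (1/4² − 1/6²) = 54.40 × 0.03472 = 1.889 eV.
λ = hc/ΔE = 1240 / 1.889 = 656.5 nm.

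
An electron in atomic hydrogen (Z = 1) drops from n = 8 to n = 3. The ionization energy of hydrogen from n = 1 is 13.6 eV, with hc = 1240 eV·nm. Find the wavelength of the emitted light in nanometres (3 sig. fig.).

ΔE = 13.60 × (1/3² − 1/8²) = 13.60 × 0.09549 = 1.299 eV.
λ = hc/ΔE = 1240 / 1.299 = 955 nm.
This line belongs to the Paschen series.

955 nm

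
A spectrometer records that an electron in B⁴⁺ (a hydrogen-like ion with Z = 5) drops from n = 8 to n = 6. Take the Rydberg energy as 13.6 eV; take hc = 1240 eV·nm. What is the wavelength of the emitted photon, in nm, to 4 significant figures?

300.1 nm

For Z = 5 the level energies scale as Z², so the effective Rydberg energy is 13.6 × 25 = 340.0 eV.
ΔE = 340.0 × (1/6² − 1/8²) = 340.0 × 0.01215 = 4.132 eV.
λ = hc/ΔE = 1240 / 4.132 = 300.1 nm.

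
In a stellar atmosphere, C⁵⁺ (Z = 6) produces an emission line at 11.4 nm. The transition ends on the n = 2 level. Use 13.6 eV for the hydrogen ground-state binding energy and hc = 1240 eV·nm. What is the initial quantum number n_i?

The photon energy is ΔE = hc/λ = 1240 / 11.4 = 108.8 eV.
With Z = 6, ΔE = 489.6 × (1/n_f² − 1/n_i²), so 1/n_f² − 1/n_i² = 0.2222.
With n_f = 2: 1/n_i² = 1/4 − 0.2222 = 0.02784, so n_i ≈ 5.99.

n_i = 6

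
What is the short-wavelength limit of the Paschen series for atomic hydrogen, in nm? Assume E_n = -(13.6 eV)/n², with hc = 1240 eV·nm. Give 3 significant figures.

821 nm

The Paschen series has lower level n_f = 3; the series limit corresponds to n_i → ∞.
ΔE_max = 13.6 × 1 / 3² = 1.511 eV.
λ_min = 1240 / 1.511 = 821 nm.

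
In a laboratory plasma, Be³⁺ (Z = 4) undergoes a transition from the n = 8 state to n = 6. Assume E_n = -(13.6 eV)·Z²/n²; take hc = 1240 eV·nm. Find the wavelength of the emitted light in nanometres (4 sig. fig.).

For Z = 4 the level energies scale as Z², so the effective Rydberg energy is 13.6 × 16 = 217.6 eV.
ΔE = 217.6 × (1/6² − 1/8²) = 217.6 × 0.01215 = 2.644 eV.
λ = hc/ΔE = 1240 / 2.644 = 468.9 nm.

468.9 nm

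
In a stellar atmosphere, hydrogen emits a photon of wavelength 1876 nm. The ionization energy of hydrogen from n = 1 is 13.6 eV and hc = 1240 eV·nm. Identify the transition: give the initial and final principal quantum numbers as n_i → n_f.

n_i = 4, n_f = 3

The photon energy is ΔE = hc/λ = 1240 / 1876 = 0.6610 eV.
With Z = 1, ΔE = 13.60 × (1/n_f² − 1/n_i²), so 1/n_f² − 1/n_i² = 0.04860.
Trying n_f = 3 gives 1/n_i² = 0.06251, i.e. n_i ≈ 4; this pair matches.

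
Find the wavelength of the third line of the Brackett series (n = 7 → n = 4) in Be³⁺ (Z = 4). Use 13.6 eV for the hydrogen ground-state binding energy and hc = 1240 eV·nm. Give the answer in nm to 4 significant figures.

The Brackett series terminates on n_f = 4; the third line has n_i = 4+3 = 7.
ΔE = 217.6 × (1/4² − 1/7²) = 9.159 eV.
λ = 1240 / 9.159 = 135.4 nm.

135.4 nm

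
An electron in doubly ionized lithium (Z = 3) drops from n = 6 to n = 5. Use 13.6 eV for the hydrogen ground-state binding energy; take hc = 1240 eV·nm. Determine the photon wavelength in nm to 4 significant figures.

For Z = 3 the level energies scale as Z², so the effective Rydberg energy is 13.6 × 9 = 122.4 eV.
ΔE = 122.4 × (1/5² − 1/6²) = 122.4 × 0.01222 = 1.496 eV.
λ = hc/ΔE = 1240 / 1.496 = 828.9 nm.

828.9 nm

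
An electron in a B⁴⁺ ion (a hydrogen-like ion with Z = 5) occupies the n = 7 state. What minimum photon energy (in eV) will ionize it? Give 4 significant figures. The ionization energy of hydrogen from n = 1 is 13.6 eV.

6.939 eV

E_n = −13.6 Z²/n² = −340.0/n² eV for Z = 5.
E_7 = −340.0/49 = −6.939 eV, so ionization (to E = 0) requires 6.939 eV.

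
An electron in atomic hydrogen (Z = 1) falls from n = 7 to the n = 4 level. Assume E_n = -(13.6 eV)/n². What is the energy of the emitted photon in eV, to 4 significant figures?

E_7 = −13.60/49 = −0.2776 eV and E_4 = −13.60/16 = −0.8500 eV.
The photon energy is |E_7 − E_4| = 0.5724 eV.

0.5724 eV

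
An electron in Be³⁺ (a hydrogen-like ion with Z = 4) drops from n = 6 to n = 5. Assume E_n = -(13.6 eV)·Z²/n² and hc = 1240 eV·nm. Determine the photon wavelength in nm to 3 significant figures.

For Z = 4 the level energies scale as Z², so the effective Rydberg energy is 13.6 × 16 = 217.6 eV.
ΔE = 217.6 × (1/5² − 1/6²) = 217.6 × 0.01222 = 2.660 eV.
λ = hc/ΔE = 1240 / 2.660 = 466 nm.

466 nm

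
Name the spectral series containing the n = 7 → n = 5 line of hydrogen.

The series is set by the lower level: n_f = 5 is the Pfund series.

Pfund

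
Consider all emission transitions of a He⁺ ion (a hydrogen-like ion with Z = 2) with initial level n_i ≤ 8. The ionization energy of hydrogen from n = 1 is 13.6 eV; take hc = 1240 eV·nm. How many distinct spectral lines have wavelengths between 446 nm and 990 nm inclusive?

5

Enumerate all n_i → n_f pairs with 1 ≤ n_f < n_i ≤ 8 and compute λ = 1240 / [13.6·4·(1/n_f² − 1/n_i²)].
Lines falling in [446, 990] nm: 4→3 (468.9 nm), 8→4 (486.3 nm), 7→4 (541.5 nm), 6→4 (656.5 nm), 8→5 (935.1 nm).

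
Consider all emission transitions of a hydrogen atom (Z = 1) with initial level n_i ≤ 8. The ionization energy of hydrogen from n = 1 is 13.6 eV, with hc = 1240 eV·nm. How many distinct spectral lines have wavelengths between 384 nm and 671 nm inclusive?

6

Enumerate all n_i → n_f pairs with 1 ≤ n_f < n_i ≤ 8 and compute λ = 1240 / [13.6·1·(1/n_f² − 1/n_i²)].
Lines falling in [384, 671] nm: 8→2 (389.0 nm), 7→2 (397.1 nm), 6→2 (410.3 nm), 5→2 (434.2 nm), 4→2 (486.3 nm), 3→2 (656.5 nm).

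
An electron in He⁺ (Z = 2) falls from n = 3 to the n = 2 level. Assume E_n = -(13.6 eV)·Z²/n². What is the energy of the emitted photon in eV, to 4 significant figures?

7.556 eV

The Bohr energies scale as Z², so for Z = 2: E_n = −54.40/n² eV.
E_3 = −54.40/9 = −6.044 eV and E_2 = −54.40/4 = −13.60 eV.
The photon energy is |E_3 − E_2| = 7.556 eV.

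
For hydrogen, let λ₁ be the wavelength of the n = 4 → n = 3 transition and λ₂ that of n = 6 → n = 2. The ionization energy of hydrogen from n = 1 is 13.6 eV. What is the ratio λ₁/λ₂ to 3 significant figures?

λ ∝ 1/ΔE ∝ 1/(1/n_f² − 1/n_i²), and the Z² and hc factors cancel in the ratio.
λ₁/λ₂ = (1/2² − 1/6²)/(1/3² − 1/4²) = 0.2222/0.04861 = 4.57.

4.57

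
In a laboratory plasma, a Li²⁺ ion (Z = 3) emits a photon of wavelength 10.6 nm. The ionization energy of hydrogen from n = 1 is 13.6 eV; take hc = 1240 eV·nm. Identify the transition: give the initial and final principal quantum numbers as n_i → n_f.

n_i = 5, n_f = 1

The photon energy is ΔE = hc/λ = 1240 / 10.6 = 117.0 eV.
With Z = 3, ΔE = 122.4 × (1/n_f² − 1/n_i²), so 1/n_f² − 1/n_i² = 0.9557.
Trying n_f = 1 gives 1/n_i² = 0.04427, i.e. n_i ≈ 5; this pair matches.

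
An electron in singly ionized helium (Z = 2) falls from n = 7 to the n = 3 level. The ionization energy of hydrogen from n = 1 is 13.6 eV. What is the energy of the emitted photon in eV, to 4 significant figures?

4.934 eV

The Bohr energies scale as Z², so for Z = 2: E_n = −54.40/n² eV.
E_7 = −54.40/49 = −1.110 eV and E_3 = −54.40/9 = −6.044 eV.
The photon energy is |E_7 − E_3| = 4.934 eV.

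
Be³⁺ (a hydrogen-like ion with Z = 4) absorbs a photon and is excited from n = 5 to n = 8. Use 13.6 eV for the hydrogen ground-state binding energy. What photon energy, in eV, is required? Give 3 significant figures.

The Bohr energies scale as Z², so for Z = 4: E_n = −217.6/n² eV.
E_8 = −217.6/64 = −3.400 eV and E_5 = −217.6/25 = −8.704 eV.
The photon energy is |E_8 − E_5| = 5.30 eV.

5.30 eV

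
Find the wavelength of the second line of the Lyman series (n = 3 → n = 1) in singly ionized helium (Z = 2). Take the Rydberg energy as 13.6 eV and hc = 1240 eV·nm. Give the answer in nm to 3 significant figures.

The Lyman series terminates on n_f = 1; the second line has n_i = 1+2 = 3.
ΔE = 54.40 × (1/1² − 1/3²) = 48.36 eV.
λ = 1240 / 48.36 = 25.6 nm.

25.6 nm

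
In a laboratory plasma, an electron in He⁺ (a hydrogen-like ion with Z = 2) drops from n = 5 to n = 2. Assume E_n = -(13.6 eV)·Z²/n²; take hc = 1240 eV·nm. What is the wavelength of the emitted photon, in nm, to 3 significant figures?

For Z = 2 the level energies scale as Z², so the effective Rydberg energy is 13.6 × 4 = 54.40 eV.
ΔE = 54.40 × (1/2² − 1/5²) = 54.40 × 0.2100 = 11.42 eV.
λ = hc/ΔE = 1240 / 11.42 = 109 nm.

109 nm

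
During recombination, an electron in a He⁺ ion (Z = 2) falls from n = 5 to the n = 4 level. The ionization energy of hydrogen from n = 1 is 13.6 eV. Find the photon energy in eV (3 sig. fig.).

1.22 eV

The Bohr energies scale as Z², so for Z = 2: E_n = −54.40/n² eV.
E_5 = −54.40/25 = −2.176 eV and E_4 = −54.40/16 = −3.400 eV.
The photon energy is |E_5 − E_4| = 1.22 eV.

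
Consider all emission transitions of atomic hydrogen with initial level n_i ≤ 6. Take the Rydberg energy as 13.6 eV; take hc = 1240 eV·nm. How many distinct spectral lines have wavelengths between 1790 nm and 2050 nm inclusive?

Enumerate all n_i → n_f pairs with 1 ≤ n_f < n_i ≤ 6 and compute λ = 1240 / [13.6·1·(1/n_f² − 1/n_i²)].
Lines falling in [1790, 2050] nm: 4→3 (1876 nm).

1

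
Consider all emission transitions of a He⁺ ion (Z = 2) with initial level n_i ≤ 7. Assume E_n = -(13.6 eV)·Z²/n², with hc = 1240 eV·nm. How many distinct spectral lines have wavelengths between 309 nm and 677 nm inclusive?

Enumerate all n_i → n_f pairs with 1 ≤ n_f < n_i ≤ 7 and compute λ = 1240 / [13.6·4·(1/n_f² − 1/n_i²)].
Lines falling in [309, 677] nm: 5→3 (320.5 nm), 4→3 (468.9 nm), 7→4 (541.5 nm), 6→4 (656.5 nm).

4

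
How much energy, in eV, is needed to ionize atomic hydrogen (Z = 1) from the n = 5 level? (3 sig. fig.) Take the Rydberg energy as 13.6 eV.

0.544 eV

E_5 = −13.60/25 = −0.544 eV, so ionization (to E = 0) requires 0.544 eV.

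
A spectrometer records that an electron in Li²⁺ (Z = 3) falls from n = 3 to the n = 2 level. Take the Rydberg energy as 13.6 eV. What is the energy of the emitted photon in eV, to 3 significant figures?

The Bohr energies scale as Z², so for Z = 3: E_n = −122.4/n² eV.
E_3 = −122.4/9 = −13.60 eV and E_2 = −122.4/4 = −30.60 eV.
The photon energy is |E_3 − E_2| = 17.0 eV.

17.0 eV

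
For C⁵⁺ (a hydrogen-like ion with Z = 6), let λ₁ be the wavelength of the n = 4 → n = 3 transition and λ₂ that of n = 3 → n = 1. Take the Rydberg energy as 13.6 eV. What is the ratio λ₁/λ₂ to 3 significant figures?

18.3

λ ∝ 1/ΔE ∝ 1/(1/n_f² − 1/n_i²), and the Z² and hc factors cancel in the ratio.
λ₁/λ₂ = (1/1² − 1/3²)/(1/3² − 1/4²) = 0.8889/0.04861 = 18.3.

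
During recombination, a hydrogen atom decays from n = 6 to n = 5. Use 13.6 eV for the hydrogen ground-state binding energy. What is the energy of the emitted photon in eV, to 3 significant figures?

E_6 = −13.60/36 = −0.3778 eV and E_5 = −13.60/25 = −0.5440 eV.
The photon energy is |E_6 − E_5| = 0.166 eV.

0.166 eV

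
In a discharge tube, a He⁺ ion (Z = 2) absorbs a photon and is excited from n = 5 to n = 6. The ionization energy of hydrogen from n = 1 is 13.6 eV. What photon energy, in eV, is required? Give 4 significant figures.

0.6649 eV

The Bohr energies scale as Z², so for Z = 2: E_n = −54.40/n² eV.
E_6 = −54.40/36 = −1.511 eV and E_5 = −54.40/25 = −2.176 eV.
The photon energy is |E_6 − E_5| = 0.6649 eV.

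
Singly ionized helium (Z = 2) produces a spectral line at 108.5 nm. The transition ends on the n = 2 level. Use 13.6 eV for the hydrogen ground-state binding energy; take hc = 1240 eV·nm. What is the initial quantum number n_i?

n_i = 5

The photon energy is ΔE = hc/λ = 1240 / 108.5 = 11.43 eV.
With Z = 2, ΔE = 54.40 × (1/n_f² − 1/n_i²), so 1/n_f² − 1/n_i² = 0.2101.
With n_f = 2: 1/n_i² = 1/4 − 0.2101 = 0.03992, so n_i ≈ 5.01.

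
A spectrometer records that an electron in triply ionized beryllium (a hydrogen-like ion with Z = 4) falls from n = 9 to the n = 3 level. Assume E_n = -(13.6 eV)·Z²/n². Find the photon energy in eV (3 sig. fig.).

21.5 eV

The Bohr energies scale as Z², so for Z = 4: E_n = −217.6/n² eV.
E_9 = −217.6/81 = −2.686 eV and E_3 = −217.6/9 = −24.18 eV.
The photon energy is |E_9 − E_3| = 21.5 eV.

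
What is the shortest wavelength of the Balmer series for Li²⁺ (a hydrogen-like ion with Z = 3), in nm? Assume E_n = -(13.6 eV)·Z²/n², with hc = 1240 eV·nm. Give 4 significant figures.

The Balmer series has lower level n_f = 2; the series limit corresponds to n_i → ∞.
ΔE_max = 13.6 × 9 / 2² = 30.60 eV.
λ_min = 1240 / 30.60 = 40.52 nm.

40.52 nm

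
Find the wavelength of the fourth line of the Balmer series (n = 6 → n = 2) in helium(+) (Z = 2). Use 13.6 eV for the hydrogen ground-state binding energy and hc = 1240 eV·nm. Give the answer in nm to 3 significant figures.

103 nm

The Balmer series terminates on n_f = 2; the fourth line has n_i = 2+4 = 6.
ΔE = 54.40 × (1/2² − 1/6²) = 12.09 eV.
λ = 1240 / 12.09 = 103 nm.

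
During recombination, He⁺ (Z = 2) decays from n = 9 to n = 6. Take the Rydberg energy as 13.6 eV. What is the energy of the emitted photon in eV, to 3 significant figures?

The Bohr energies scale as Z², so for Z = 2: E_n = −54.40/n² eV.
E_9 = −54.40/81 = −0.6716 eV and E_6 = −54.40/36 = −1.511 eV.
The photon energy is |E_9 − E_6| = 0.840 eV.

0.840 eV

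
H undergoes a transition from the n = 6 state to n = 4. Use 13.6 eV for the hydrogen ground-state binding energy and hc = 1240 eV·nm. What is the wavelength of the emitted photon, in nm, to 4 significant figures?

2626 nm

ΔE = 13.60 × (1/4² − 1/6²) = 13.60 × 0.03472 = 0.4722 eV.
λ = hc/ΔE = 1240 / 0.4722 = 2626 nm.
This line belongs to the Brackett series.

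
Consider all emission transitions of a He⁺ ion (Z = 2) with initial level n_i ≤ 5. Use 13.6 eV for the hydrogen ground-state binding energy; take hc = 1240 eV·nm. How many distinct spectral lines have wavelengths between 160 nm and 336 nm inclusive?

2

Enumerate all n_i → n_f pairs with 1 ≤ n_f < n_i ≤ 5 and compute λ = 1240 / [13.6·4·(1/n_f² − 1/n_i²)].
Lines falling in [160, 336] nm: 3→2 (164.1 nm), 5→3 (320.5 nm).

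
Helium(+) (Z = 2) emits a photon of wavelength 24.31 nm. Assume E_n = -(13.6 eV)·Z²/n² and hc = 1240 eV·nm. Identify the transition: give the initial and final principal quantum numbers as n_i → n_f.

The photon energy is ΔE = hc/λ = 1240 / 24.31 = 51.01 eV.
With Z = 2, ΔE = 54.40 × (1/n_f² − 1/n_i²), so 1/n_f² − 1/n_i² = 0.9376.
Trying n_f = 1 gives 1/n_i² = 0.06236, i.e. n_i ≈ 4; this pair matches.

n_i = 4, n_f = 1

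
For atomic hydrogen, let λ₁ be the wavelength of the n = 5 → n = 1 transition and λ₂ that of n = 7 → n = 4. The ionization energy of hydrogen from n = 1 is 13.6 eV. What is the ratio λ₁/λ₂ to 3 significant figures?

0.0438

λ ∝ 1/ΔE ∝ 1/(1/n_f² − 1/n_i²), and the Z² and hc factors cancel in the ratio.
λ₁/λ₂ = (1/4² − 1/7²)/(1/1² − 1/5²) = 0.04209/0.9600 = 0.0438.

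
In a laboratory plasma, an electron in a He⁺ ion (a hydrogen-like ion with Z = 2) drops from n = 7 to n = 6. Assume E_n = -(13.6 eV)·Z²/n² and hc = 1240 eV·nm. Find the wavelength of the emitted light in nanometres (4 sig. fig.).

3093 nm

For Z = 2 the level energies scale as Z², so the effective Rydberg energy is 13.6 × 4 = 54.40 eV.
ΔE = 54.40 × (1/6² − 1/7²) = 54.40 × 0.007370 = 0.4009 eV.
λ = hc/ΔE = 1240 / 0.4009 = 3093 nm.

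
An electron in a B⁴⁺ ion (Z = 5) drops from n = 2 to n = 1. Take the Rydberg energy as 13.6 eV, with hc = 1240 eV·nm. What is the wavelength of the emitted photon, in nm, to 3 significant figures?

For Z = 5 the level energies scale as Z², so the effective Rydberg energy is 13.6 × 25 = 340.0 eV.
ΔE = 340.0 × (1/1² − 1/2²) = 340.0 × 0.7500 = 255.0 eV.
λ = hc/ΔE = 1240 / 255.0 = 4.86 nm.

4.86 nm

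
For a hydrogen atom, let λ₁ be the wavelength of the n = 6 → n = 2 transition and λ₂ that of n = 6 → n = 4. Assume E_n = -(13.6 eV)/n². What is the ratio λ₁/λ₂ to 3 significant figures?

λ ∝ 1/ΔE ∝ 1/(1/n_f² − 1/n_i²), and the Z² and hc factors cancel in the ratio.
λ₁/λ₂ = (1/4² − 1/6²)/(1/2² − 1/6²) = 0.03472/0.2222 = 0.156.

0.156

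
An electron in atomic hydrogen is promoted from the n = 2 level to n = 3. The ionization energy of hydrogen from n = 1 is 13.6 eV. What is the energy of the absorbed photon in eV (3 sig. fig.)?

E_3 = −13.60/9 = −1.511 eV and E_2 = −13.60/4 = −3.400 eV.
The photon energy is |E_3 − E_2| = 1.89 eV.

1.89 eV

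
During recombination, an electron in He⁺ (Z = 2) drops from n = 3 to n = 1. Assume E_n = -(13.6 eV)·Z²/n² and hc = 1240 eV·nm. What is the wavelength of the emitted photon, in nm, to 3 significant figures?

For Z = 2 the level energies scale as Z², so the effective Rydberg energy is 13.6 × 4 = 54.40 eV.
ΔE = 54.40 × (1/1² − 1/3²) = 54.40 × 0.8889 = 48.36 eV.
λ = hc/ΔE = 1240 / 48.36 = 25.6 nm.

25.6 nm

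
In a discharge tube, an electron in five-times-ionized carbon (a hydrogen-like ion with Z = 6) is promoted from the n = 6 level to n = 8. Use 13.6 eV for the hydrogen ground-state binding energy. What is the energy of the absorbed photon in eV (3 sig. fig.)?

5.95 eV

The Bohr energies scale as Z², so for Z = 6: E_n = −489.6/n² eV.
E_8 = −489.6/64 = −7.650 eV and E_6 = −489.6/36 = −13.60 eV.
The photon energy is |E_8 − E_6| = 5.95 eV.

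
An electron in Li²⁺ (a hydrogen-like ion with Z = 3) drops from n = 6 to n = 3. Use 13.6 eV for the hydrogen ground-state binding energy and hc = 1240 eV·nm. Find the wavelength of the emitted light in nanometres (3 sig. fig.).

For Z = 3 the level energies scale as Z², so the effective Rydberg energy is 13.6 × 9 = 122.4 eV.
ΔE = 122.4 × (1/3² − 1/6²) = 122.4 × 0.08333 = 10.20 eV.
λ = hc/ΔE = 1240 / 10.20 = 122 nm.

122 nm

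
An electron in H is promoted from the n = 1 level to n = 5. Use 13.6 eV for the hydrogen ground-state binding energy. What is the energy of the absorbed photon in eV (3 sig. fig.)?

E_5 = −13.60/25 = −0.5440 eV and E_1 = −13.60/1 = −13.60 eV.
The photon energy is |E_5 − E_1| = 13.1 eV.

13.1 eV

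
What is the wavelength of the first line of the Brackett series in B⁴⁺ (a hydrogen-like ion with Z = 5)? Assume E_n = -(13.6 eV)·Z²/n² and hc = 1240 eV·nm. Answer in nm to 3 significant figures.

The Brackett series terminates on n_f = 4; the first line has n_i = 4+1 = 5.
ΔE = 340.0 × (1/4² − 1/5²) = 7.650 eV.
λ = 1240 / 7.650 = 162 nm.

162 nm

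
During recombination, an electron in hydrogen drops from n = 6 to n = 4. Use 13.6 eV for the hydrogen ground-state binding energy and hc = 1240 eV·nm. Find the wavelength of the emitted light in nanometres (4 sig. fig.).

2626 nm

ΔE = 13.60 × (1/4² − 1/6²) = 13.60 × 0.03472 = 0.4722 eV.
λ = hc/ΔE = 1240 / 0.4722 = 2626 nm.
This line belongs to the Brackett series.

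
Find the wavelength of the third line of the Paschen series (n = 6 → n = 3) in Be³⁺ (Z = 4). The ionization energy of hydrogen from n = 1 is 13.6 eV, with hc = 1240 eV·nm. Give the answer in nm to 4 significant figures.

The Paschen series terminates on n_f = 3; the third line has n_i = 3+3 = 6.
ΔE = 217.6 × (1/3² − 1/6²) = 18.13 eV.
λ = 1240 / 18.13 = 68.38 nm.

68.38 nm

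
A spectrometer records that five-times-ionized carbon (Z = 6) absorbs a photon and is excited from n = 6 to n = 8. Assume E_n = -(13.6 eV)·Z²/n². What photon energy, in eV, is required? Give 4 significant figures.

5.950 eV

The Bohr energies scale as Z², so for Z = 6: E_n = −489.6/n² eV.
E_8 = −489.6/64 = −7.650 eV and E_6 = −489.6/36 = −13.60 eV.
The photon energy is |E_8 − E_6| = 5.950 eV.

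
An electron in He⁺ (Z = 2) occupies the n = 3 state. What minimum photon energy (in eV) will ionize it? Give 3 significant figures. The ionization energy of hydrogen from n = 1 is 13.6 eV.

6.04 eV

E_n = −13.6 Z²/n² = −54.40/n² eV for Z = 2.
E_3 = −54.40/9 = −6.04 eV, so ionization (to E = 0) requires 6.04 eV.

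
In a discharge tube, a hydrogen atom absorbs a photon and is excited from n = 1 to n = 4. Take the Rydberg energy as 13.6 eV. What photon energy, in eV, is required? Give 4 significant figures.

E_4 = −13.60/16 = −0.8500 eV and E_1 = −13.60/1 = −13.60 eV.
The photon energy is |E_4 − E_1| = 12.75 eV.

12.75 eV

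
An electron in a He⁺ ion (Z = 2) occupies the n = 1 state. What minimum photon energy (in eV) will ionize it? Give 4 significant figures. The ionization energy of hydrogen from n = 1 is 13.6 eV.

54.40 eV

E_n = −13.6 Z²/n² = −54.40/n² eV for Z = 2.
E_1 = −54.40/1 = −54.40 eV, so ionization (to E = 0) requires 54.40 eV.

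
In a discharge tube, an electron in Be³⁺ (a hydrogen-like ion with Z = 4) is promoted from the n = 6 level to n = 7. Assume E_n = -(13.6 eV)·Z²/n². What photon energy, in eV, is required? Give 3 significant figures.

The Bohr energies scale as Z², so for Z = 4: E_n = −217.6/n² eV.
E_7 = −217.6/49 = −4.441 eV and E_6 = −217.6/36 = −6.044 eV.
The photon energy is |E_7 − E_6| = 1.60 eV.

1.60 eV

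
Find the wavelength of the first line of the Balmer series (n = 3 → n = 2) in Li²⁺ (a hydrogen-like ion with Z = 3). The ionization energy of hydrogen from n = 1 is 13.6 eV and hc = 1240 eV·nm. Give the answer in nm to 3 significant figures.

The Balmer series terminates on n_f = 2; the first line has n_i = 2+1 = 3.
ΔE = 122.4 × (1/2² − 1/3²) = 17.00 eV.
λ = 1240 / 17.00 = 72.9 nm.

72.9 nm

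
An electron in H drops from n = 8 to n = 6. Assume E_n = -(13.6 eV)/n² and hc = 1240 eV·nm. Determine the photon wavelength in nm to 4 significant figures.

7503 nm

ΔE = 13.60 × (1/6² − 1/8²) = 13.60 × 0.01215 = 0.1653 eV.
λ = hc/ΔE = 1240 / 0.1653 = 7503 nm.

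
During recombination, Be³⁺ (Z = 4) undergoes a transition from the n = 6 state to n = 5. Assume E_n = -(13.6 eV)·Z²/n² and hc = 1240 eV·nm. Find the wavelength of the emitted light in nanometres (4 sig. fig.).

For Z = 4 the level energies scale as Z², so the effective Rydberg energy is 13.6 × 16 = 217.6 eV.
ΔE = 217.6 × (1/5² − 1/6²) = 217.6 × 0.01222 = 2.660 eV.
λ = hc/ΔE = 1240 / 2.660 = 466.2 nm.

466.2 nm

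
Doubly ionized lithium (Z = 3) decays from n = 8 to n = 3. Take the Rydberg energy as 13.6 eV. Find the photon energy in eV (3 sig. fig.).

The Bohr energies scale as Z², so for Z = 3: E_n = −122.4/n² eV.
E_8 = −122.4/64 = −1.913 eV and E_3 = −122.4/9 = −13.60 eV.
The photon energy is |E_8 − E_3| = 11.7 eV.

11.7 eV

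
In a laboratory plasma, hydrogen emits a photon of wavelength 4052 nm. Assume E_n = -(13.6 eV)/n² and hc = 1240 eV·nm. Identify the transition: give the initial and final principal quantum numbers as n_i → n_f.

The photon energy is ΔE = hc/λ = 1240 / 4052 = 0.3060 eV.
With Z = 1, ΔE = 13.60 × (1/n_f² − 1/n_i²), so 1/n_f² − 1/n_i² = 0.02250.
Trying n_f = 4 gives 1/n_i² = 0.04000, i.e. n_i ≈ 5; this pair matches.

n_i = 5, n_f = 4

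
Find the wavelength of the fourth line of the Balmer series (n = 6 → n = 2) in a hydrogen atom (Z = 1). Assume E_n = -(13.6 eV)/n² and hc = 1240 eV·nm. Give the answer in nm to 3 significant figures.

The Balmer series terminates on n_f = 2; the fourth line has n_i = 2+4 = 6.
ΔE = 13.60 × (1/2² − 1/6²) = 3.022 eV.
λ = 1240 / 3.022 = 410 nm.

410 nm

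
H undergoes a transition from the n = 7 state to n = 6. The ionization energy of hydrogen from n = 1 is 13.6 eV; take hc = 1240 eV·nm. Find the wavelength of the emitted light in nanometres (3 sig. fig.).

12400 nm

ΔE = 13.60 × (1/6² − 1/7²) = 13.60 × 0.007370 = 0.1002 eV.
λ = hc/ΔE = 1240 / 0.1002 = 12400 nm.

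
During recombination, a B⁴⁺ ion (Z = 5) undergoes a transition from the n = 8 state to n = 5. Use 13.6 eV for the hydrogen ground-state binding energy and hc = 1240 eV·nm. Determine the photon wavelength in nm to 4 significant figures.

149.6 nm

For Z = 5 the level energies scale as Z², so the effective Rydberg energy is 13.6 × 25 = 340.0 eV.
ΔE = 340.0 × (1/5² − 1/8²) = 340.0 × 0.02438 = 8.288 eV.
λ = hc/ΔE = 1240 / 8.288 = 149.6 nm.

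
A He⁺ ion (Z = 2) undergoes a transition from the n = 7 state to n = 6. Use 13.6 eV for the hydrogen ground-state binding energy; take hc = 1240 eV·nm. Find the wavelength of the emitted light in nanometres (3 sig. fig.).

3090 nm

For Z = 2 the level energies scale as Z², so the effective Rydberg energy is 13.6 × 4 = 54.40 eV.
ΔE = 54.40 × (1/6² − 1/7²) = 54.40 × 0.007370 = 0.4009 eV.
λ = hc/ΔE = 1240 / 0.4009 = 3090 nm.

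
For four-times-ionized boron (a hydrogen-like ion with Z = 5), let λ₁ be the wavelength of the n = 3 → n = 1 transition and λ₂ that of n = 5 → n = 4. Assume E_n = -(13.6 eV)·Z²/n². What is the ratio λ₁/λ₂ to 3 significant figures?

0.0253

λ ∝ 1/ΔE ∝ 1/(1/n_f² − 1/n_i²), and the Z² and hc factors cancel in the ratio.
λ₁/λ₂ = (1/4² − 1/5²)/(1/1² − 1/3²) = 0.02250/0.8889 = 0.0253.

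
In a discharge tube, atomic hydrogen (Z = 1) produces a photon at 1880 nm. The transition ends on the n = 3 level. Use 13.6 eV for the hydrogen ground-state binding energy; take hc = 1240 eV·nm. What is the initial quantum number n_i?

n_i = 4

The photon energy is ΔE = hc/λ = 1240 / 1880 = 0.6596 eV.
With Z = 1, ΔE = 13.60 × (1/n_f² − 1/n_i²), so 1/n_f² − 1/n_i² = 0.04850.
With n_f = 3: 1/n_i² = 1/9 − 0.04850 = 0.06261, so n_i ≈ 4.00.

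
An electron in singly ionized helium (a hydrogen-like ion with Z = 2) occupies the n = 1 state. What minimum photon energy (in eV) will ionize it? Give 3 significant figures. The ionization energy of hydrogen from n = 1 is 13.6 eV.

54.4 eV

E_n = −13.6 Z²/n² = −54.40/n² eV for Z = 2.
E_1 = −54.40/1 = −54.4 eV, so ionization (to E = 0) requires 54.4 eV.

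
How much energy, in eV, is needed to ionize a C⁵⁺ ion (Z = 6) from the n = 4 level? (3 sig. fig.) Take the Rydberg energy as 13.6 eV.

E_n = −13.6 Z²/n² = −489.6/n² eV for Z = 6.
E_4 = −489.6/16 = −30.6 eV, so ionization (to E = 0) requires 30.6 eV.

30.6 eV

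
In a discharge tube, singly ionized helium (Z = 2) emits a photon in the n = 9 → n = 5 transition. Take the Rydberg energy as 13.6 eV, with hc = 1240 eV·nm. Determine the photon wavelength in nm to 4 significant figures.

For Z = 2 the level energies scale as Z², so the effective Rydberg energy is 13.6 × 4 = 54.40 eV.
ΔE = 54.40 × (1/5² − 1/9²) = 54.40 × 0.02765 = 1.504 eV.
λ = hc/ΔE = 1240 / 1.504 = 824.3 nm.

824.3 nm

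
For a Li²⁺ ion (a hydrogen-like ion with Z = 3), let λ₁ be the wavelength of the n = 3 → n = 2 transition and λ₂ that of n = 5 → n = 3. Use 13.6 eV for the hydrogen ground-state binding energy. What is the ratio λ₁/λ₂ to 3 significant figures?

λ ∝ 1/ΔE ∝ 1/(1/n_f² − 1/n_i²), and the Z² and hc factors cancel in the ratio.
λ₁/λ₂ = (1/3² − 1/5²)/(1/2² − 1/3²) = 0.07111/0.1389 = 0.512.

0.512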